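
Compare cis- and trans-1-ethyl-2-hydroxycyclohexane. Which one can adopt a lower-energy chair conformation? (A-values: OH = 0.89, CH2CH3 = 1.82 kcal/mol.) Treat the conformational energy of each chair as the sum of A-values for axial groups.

At 1,2 positions (parity opposite): cis → (a,e or e,a); trans → (e,e or a,a).
Best chair for cis: E = 0.89 kcal/mol; best chair for trans: E = 0.00 kcal/mol.
The trans isomer is lower by 0.89 kcal/mol.

trans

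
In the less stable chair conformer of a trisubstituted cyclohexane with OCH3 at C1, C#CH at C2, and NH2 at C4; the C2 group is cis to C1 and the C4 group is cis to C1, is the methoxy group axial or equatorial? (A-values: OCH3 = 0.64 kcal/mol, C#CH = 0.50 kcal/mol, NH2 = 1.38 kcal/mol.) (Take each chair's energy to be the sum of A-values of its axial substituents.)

Chair I (methoxy axial, ethynyl equatorial, amino equatorial): E = 0.64 kcal/mol.
Chair II (methoxy equatorial, ethynyl axial, amino axial): E = 1.88 kcal/mol.
Chair II is the less stable (higher-energy) conformer, and in that chair the methoxy group is equatorial.

equatorial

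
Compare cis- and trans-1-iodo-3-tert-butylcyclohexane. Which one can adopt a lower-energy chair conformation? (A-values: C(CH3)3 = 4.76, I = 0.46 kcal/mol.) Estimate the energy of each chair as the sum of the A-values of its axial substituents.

cis

At 1,3 positions (parity same): cis → (e,e or a,a); trans → (a,e or e,a).
Best chair for cis: E = 0.00 kcal/mol; best chair for trans: E = 0.46 kcal/mol.
The cis isomer is lower by 0.46 kcal/mol.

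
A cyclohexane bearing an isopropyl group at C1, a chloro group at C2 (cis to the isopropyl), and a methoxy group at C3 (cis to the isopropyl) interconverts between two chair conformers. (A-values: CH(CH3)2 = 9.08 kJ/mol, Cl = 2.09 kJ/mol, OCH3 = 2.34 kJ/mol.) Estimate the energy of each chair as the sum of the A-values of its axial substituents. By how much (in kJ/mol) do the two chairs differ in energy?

9.33 kJ/mol

Chair I (isopropyl axial, chloro equatorial, methoxy axial): E = 11.42 kJ/mol.
Chair II (isopropyl equatorial, chloro axial, methoxy equatorial): E = 2.09 kJ/mol.
ΔE = 11.42 − 2.09 = 9.33 kJ/mol; chair II is more stable.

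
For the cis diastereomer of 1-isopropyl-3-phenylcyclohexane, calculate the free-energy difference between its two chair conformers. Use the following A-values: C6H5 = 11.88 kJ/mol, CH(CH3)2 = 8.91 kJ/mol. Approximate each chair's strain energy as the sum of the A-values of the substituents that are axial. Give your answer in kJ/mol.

C1 and C3 have the same parity, so for the cis isomer the two substituents are e,e in one chair and a,a in the other.
Chair I (phenyl axial, isopropyl axial): E = 20.79 kJ/mol.
Chair II (phenyl equatorial, isopropyl equatorial): E = 0.00 kJ/mol.
ΔE = 20.79 − 0.00 = 20.79 kJ/mol; chair II is more stable.

20.79 kJ/mol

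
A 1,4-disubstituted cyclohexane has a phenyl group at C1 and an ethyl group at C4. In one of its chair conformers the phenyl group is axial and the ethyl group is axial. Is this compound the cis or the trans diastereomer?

C1 and C4 have opposite parity, so their axial bonds point in opposite directions.
With opposite-parity carbons, two substituents on the same face are one axial and one equatorial; opposite faces give both axial or both equatorial.
Here the groups are axial/axial → opposite face → trans.

trans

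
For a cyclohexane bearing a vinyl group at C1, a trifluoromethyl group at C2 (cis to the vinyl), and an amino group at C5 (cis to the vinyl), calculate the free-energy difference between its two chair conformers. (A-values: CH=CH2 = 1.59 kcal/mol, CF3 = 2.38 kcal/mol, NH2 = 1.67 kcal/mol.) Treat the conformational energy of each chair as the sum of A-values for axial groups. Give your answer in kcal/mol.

0.88 kcal/mol

Chair I (vinyl axial, trifluoromethyl equatorial, amino axial): E = 3.26 kcal/mol.
Chair II (vinyl equatorial, trifluoromethyl axial, amino equatorial): E = 2.38 kcal/mol.
ΔE = 3.26 − 2.38 = 0.88 kcal/mol; chair II is more stable.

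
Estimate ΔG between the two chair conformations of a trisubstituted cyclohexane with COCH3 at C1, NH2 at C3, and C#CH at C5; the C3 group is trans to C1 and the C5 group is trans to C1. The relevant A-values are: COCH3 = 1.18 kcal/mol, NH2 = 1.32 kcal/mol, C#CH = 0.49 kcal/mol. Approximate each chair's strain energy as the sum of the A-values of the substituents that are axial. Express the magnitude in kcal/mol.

0.63 kcal/mol

Chair I (acetyl axial, amino equatorial, ethynyl equatorial): E = 1.18 kcal/mol.
Chair II (acetyl equatorial, amino axial, ethynyl axial): E = 1.81 kcal/mol.
ΔE = 1.81 − 1.18 = 0.63 kcal/mol; chair I is more stable.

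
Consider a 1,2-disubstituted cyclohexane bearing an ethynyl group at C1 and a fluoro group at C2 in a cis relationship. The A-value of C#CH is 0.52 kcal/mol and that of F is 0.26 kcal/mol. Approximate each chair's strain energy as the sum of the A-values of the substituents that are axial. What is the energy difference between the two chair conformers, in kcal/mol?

0.26 kcal/mol

C1 and C2 have opposite parity, so for the cis isomer the two substituents are one axial and one equatorial in each chair.
Chair I (ethynyl axial, fluoro equatorial): E = 0.52 kcal/mol.
Chair II (ethynyl equatorial, fluoro axial): E = 0.26 kcal/mol.
ΔE = 0.52 − 0.26 = 0.26 kcal/mol; chair II is more stable.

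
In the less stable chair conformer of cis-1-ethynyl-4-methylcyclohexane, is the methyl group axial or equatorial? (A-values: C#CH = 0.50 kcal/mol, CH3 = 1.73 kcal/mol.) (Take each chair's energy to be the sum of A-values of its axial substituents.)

axial

C1 and C4 have opposite parity, so for the cis isomer the two substituents are one axial and one equatorial in each chair.
Chair I (ethynyl axial, methyl equatorial): E = 0.50 kcal/mol.
Chair II (ethynyl equatorial, methyl axial): E = 1.73 kcal/mol.
Chair II is the less stable (higher-energy) conformer, and in that chair the methyl group is axial.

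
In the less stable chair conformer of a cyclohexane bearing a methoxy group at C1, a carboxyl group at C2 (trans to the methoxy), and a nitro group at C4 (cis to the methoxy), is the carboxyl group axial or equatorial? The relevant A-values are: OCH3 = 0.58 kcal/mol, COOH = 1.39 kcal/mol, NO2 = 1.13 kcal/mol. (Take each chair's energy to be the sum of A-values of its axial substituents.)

axial

Chair I (methoxy axial, carboxyl axial, nitro equatorial): E = 1.97 kcal/mol.
Chair II (methoxy equatorial, carboxyl equatorial, nitro axial): E = 1.13 kcal/mol.
Chair I is the less stable (higher-energy) conformer, and in that chair the carboxyl group is axial.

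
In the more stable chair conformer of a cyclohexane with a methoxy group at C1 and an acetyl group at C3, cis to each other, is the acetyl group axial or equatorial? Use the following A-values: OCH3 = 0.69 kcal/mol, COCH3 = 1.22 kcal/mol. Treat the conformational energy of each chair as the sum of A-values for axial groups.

equatorial

C1 and C3 have the same parity, so for the cis isomer the two substituents are e,e in one chair and a,a in the other.
Chair I (methoxy axial, acetyl axial): E = 1.91 kcal/mol.
Chair II (methoxy equatorial, acetyl equatorial): E = 0.00 kcal/mol.
Chair II is the more stable (lower-energy) conformer, and in that chair the acetyl group is equatorial.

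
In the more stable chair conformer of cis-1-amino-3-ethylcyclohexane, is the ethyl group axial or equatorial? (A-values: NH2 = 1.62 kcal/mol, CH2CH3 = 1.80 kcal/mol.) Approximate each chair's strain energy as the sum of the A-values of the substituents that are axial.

C1 and C3 have the same parity, so for the cis isomer the two substituents are e,e in one chair and a,a in the other.
Chair I (amino axial, ethyl axial): E = 3.42 kcal/mol.
Chair II (amino equatorial, ethyl equatorial): E = 0.00 kcal/mol.
Chair II is the more stable (lower-energy) conformer, and in that chair the ethyl group is equatorial.

equatorial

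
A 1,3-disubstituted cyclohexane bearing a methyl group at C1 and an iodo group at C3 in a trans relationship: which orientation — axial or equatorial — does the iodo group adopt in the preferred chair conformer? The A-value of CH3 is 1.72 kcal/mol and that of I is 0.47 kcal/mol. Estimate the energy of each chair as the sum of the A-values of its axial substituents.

axial

C1 and C3 have the same parity, so for the trans isomer the two substituents are one axial and one equatorial in each chair.
Chair I (methyl axial, iodo equatorial): E = 1.72 kcal/mol.
Chair II (methyl equatorial, iodo axial): E = 0.47 kcal/mol.
Chair II is the more stable (lower-energy) conformer, and in that chair the iodo group is axial.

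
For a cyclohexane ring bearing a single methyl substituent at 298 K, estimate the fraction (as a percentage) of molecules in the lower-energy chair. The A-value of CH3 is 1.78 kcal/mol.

One chair has the methyl group axial (E = 1.78 kcal/mol) and the other has it equatorial (E = 0).
ΔG = 1.78 kcal/mol between the two chairs.
K = exp(ΔG/RT) with R = 1.987×10⁻³ kcal mol⁻¹ K⁻¹ and T = 298 K gives K ≈ 20.2.
Fraction in the lower-energy chair = K/(K+1) = 95.3%.

95.3%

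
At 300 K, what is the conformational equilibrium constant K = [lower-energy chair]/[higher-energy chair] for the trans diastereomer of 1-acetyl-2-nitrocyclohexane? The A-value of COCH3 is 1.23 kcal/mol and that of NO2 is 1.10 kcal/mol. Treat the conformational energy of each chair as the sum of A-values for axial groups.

C1 and C2 have opposite parity, so for the trans isomer the two substituents are e,e in one chair and a,a in the other.
Chair I (acetyl axial, nitro axial): E = 2.33 kcal/mol; chair II (acetyl equatorial, nitro equatorial): E = 0.00 kcal/mol.
ΔG = 2.33 kcal/mol between the two chairs.
K = exp(ΔG/RT) with R = 1.987×10⁻³ kcal mol⁻¹ K⁻¹ and T = 300 K gives K ≈ 49.8.

K ≈ 49.8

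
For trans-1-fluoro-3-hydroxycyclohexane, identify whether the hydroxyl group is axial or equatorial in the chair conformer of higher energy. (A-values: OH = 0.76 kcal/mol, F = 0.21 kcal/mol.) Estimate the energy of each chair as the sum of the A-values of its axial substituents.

C1 and C3 have the same parity, so for the trans isomer the two substituents are one axial and one equatorial in each chair.
Chair I (hydroxyl axial, fluoro equatorial): E = 0.76 kcal/mol.
Chair II (hydroxyl equatorial, fluoro axial): E = 0.21 kcal/mol.
Chair I is the less stable (higher-energy) conformer, and in that chair the hydroxyl group is axial.

axial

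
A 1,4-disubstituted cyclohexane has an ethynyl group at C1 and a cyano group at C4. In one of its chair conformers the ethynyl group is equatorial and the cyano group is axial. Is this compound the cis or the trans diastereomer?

C1 and C4 have opposite parity, so their axial bonds point in opposite directions.
With opposite-parity carbons, two substituents on the same face are one axial and one equatorial; opposite faces give both axial or both equatorial.
Here the groups are equatorial/axial → same face → cis.

cis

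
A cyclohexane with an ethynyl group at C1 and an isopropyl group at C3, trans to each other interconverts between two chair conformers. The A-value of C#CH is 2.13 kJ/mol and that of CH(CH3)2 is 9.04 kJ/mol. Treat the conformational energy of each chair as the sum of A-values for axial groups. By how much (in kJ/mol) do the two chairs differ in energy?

C1 and C3 have the same parity, so for the trans isomer the two substituents are one axial and one equatorial in each chair.
Chair I (ethynyl axial, isopropyl equatorial): E = 2.13 kJ/mol.
Chair II (ethynyl equatorial, isopropyl axial): E = 9.04 kJ/mol.
ΔE = 9.04 − 2.13 = 6.91 kJ/mol; chair I is more stable.

6.91 kJ/mol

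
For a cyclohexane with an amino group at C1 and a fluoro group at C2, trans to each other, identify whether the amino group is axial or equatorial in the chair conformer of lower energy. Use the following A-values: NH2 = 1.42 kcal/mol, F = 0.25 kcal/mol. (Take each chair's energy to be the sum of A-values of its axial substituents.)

equatorial

C1 and C2 have opposite parity, so for the trans isomer the two substituents are e,e in one chair and a,a in the other.
Chair I (amino axial, fluoro axial): E = 1.67 kcal/mol.
Chair II (amino equatorial, fluoro equatorial): E = 0.00 kcal/mol.
Chair II is the more stable (lower-energy) conformer, and in that chair the amino group is equatorial.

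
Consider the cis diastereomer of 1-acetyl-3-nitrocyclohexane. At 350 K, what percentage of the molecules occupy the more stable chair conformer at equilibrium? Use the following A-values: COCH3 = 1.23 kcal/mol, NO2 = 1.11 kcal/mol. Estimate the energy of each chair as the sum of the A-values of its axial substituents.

C1 and C3 have the same parity, so for the cis isomer the two substituents are e,e in one chair and a,a in the other.
Chair I (acetyl axial, nitro axial): E = 2.34 kcal/mol; chair II (acetyl equatorial, nitro equatorial): E = 0.00 kcal/mol.
ΔG = 2.34 kcal/mol between the two chairs.
K = exp(ΔG/RT) with R = 1.987×10⁻³ kcal mol⁻¹ K⁻¹ and T = 350 K gives K ≈ 28.9.
Fraction in the lower-energy chair = K/(K+1) = 96.7%.

96.7%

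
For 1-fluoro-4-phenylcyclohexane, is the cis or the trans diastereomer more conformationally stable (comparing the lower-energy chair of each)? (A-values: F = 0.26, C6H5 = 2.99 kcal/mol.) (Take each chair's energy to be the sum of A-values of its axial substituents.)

At 1,4 positions (parity opposite): cis → (a,e or e,a); trans → (e,e or a,a).
Best chair for cis: E = 0.26 kcal/mol; best chair for trans: E = 0.00 kcal/mol.
The trans isomer is lower by 0.26 kcal/mol.

trans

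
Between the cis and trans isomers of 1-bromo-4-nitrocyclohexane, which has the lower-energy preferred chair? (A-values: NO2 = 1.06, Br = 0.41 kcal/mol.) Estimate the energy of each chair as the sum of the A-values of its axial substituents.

At 1,4 positions (parity opposite): cis → (a,e or e,a); trans → (e,e or a,a).
Best chair for cis: E = 0.41 kcal/mol; best chair for trans: E = 0.00 kcal/mol.
The trans isomer is lower by 0.41 kcal/mol.

trans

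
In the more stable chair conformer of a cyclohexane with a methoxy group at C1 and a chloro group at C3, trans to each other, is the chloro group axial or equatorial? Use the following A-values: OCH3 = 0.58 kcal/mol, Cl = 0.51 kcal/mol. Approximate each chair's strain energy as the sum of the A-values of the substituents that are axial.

axial

C1 and C3 have the same parity, so for the trans isomer the two substituents are one axial and one equatorial in each chair.
Chair I (methoxy axial, chloro equatorial): E = 0.58 kcal/mol.
Chair II (methoxy equatorial, chloro axial): E = 0.51 kcal/mol.
Chair II is the more stable (lower-energy) conformer, and in that chair the chloro group is axial.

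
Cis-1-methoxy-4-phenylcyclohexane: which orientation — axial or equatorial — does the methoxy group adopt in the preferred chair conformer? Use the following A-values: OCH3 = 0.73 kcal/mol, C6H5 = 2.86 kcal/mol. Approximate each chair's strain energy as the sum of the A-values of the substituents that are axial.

axial

C1 and C4 have opposite parity, so for the cis isomer the two substituents are one axial and one equatorial in each chair.
Chair I (methoxy axial, phenyl equatorial): E = 0.73 kcal/mol.
Chair II (methoxy equatorial, phenyl axial): E = 2.86 kcal/mol.
Chair I is the more stable (lower-energy) conformer, and in that chair the methoxy group is axial.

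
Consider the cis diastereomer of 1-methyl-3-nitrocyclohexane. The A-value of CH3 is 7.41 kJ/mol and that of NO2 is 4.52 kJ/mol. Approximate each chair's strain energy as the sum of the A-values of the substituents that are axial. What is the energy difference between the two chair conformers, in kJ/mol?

11.93 kJ/mol

C1 and C3 have the same parity, so for the cis isomer the two substituents are e,e in one chair and a,a in the other.
Chair I (methyl axial, nitro axial): E = 11.93 kJ/mol.
Chair II (methyl equatorial, nitro equatorial): E = 0.00 kJ/mol.
ΔE = 11.93 − 0.00 = 11.93 kJ/mol; chair II is more stable.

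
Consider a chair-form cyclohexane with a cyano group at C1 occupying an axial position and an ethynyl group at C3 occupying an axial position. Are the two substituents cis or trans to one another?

cis

C1 and C3 have the same parity, so their axial bonds point in the same direction.
With same-parity carbons, two substituents on the same face are both axial or both equatorial; opposite faces give one of each.
Here the groups are axial/axial → same face → cis.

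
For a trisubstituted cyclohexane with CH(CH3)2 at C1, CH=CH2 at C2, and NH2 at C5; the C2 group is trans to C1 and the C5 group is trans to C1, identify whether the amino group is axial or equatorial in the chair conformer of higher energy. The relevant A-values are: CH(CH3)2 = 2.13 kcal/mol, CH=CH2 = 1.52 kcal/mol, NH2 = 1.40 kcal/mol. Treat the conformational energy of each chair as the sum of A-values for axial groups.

equatorial

Chair I (isopropyl axial, vinyl axial, amino equatorial): E = 3.65 kcal/mol.
Chair II (isopropyl equatorial, vinyl equatorial, amino axial): E = 1.40 kcal/mol.
Chair I is the less stable (higher-energy) conformer, and in that chair the amino group is equatorial.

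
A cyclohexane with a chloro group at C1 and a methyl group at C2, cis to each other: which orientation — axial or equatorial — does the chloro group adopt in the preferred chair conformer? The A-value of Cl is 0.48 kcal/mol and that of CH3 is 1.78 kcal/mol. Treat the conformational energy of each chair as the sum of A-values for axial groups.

axial

C1 and C2 have opposite parity, so for the cis isomer the two substituents are one axial and one equatorial in each chair.
Chair I (chloro axial, methyl equatorial): E = 0.48 kcal/mol.
Chair II (chloro equatorial, methyl axial): E = 1.78 kcal/mol.
Chair I is the more stable (lower-energy) conformer, and in that chair the chloro group is axial.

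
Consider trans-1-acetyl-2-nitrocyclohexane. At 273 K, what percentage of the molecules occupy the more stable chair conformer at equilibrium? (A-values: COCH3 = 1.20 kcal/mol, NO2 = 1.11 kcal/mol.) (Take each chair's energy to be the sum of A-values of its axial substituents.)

C1 and C2 have opposite parity, so for the trans isomer the two substituents are e,e in one chair and a,a in the other.
Chair I (acetyl axial, nitro axial): E = 2.31 kcal/mol; chair II (acetyl equatorial, nitro equatorial): E = 0.00 kcal/mol.
ΔG = 2.31 kcal/mol between the two chairs.
K = exp(ΔG/RT) with R = 1.987×10⁻³ kcal mol⁻¹ K⁻¹ and T = 273 K gives K ≈ 70.7.
Fraction in the lower-energy chair = K/(K+1) = 98.6%.

98.6%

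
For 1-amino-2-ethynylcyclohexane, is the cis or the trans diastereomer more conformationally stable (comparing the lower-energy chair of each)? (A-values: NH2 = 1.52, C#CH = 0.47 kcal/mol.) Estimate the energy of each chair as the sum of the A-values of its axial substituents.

At 1,2 positions (parity opposite): cis → (a,e or e,a); trans → (e,e or a,a).
Best chair for cis: E = 0.47 kcal/mol; best chair for trans: E = 0.00 kcal/mol.
The trans isomer is lower by 0.47 kcal/mol.

trans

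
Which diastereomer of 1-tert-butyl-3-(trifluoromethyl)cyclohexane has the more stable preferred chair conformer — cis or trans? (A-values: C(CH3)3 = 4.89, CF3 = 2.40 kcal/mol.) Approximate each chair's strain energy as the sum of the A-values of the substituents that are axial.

At 1,3 positions (parity same): cis → (e,e or a,a); trans → (a,e or e,a).
Best chair for cis: E = 0.00 kcal/mol; best chair for trans: E = 2.40 kcal/mol.
The cis isomer is lower by 2.40 kcal/mol.

cis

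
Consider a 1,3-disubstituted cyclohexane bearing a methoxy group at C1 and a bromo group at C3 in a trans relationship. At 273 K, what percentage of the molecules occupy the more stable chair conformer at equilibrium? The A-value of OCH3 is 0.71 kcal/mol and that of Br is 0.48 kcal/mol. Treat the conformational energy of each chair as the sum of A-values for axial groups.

C1 and C3 have the same parity, so for the trans isomer the two substituents are one axial and one equatorial in each chair.
Chair I (methoxy axial, bromo equatorial): E = 0.71 kcal/mol; chair II (methoxy equatorial, bromo axial): E = 0.48 kcal/mol.
ΔG = 0.23 kcal/mol between the two chairs.
K = exp(ΔG/RT) with R = 1.987×10⁻³ kcal mol⁻¹ K⁻¹ and T = 273 K gives K ≈ 1.53.
Fraction in the lower-energy chair = K/(K+1) = 60.4%.

60.4%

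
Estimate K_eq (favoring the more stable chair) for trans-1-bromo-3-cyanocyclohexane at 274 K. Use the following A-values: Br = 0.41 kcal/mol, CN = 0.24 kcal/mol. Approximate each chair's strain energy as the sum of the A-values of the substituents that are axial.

C1 and C3 have the same parity, so for the trans isomer the two substituents are one axial and one equatorial in each chair.
Chair I (bromo axial, cyano equatorial): E = 0.41 kcal/mol; chair II (bromo equatorial, cyano axial): E = 0.24 kcal/mol.
ΔG = 0.17 kcal/mol between the two chairs.
K = exp(ΔG/RT) with R = 1.987×10⁻³ kcal mol⁻¹ K⁻¹ and T = 274 K gives K ≈ 1.37.

K ≈ 1.37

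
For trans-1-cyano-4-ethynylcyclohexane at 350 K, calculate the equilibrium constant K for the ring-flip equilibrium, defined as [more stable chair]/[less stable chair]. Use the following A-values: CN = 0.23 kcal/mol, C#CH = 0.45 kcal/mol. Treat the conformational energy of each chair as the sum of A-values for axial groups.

C1 and C4 have opposite parity, so for the trans isomer the two substituents are e,e in one chair and a,a in the other.
Chair I (cyano axial, ethynyl axial): E = 0.68 kcal/mol; chair II (cyano equatorial, ethynyl equatorial): E = 0.00 kcal/mol.
ΔG = 0.68 kcal/mol between the two chairs.
K = exp(ΔG/RT) with R = 1.987×10⁻³ kcal mol⁻¹ K⁻¹ and T = 350 K gives K ≈ 2.66.

K ≈ 2.66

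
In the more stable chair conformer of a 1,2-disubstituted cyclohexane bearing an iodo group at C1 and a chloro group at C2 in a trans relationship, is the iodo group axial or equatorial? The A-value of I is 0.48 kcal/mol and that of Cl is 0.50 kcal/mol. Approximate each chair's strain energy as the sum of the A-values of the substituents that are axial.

equatorial

C1 and C2 have opposite parity, so for the trans isomer the two substituents are e,e in one chair and a,a in the other.
Chair I (iodo axial, chloro axial): E = 0.98 kcal/mol.
Chair II (iodo equatorial, chloro equatorial): E = 0.00 kcal/mol.
Chair II is the more stable (lower-energy) conformer, and in that chair the iodo group is equatorial.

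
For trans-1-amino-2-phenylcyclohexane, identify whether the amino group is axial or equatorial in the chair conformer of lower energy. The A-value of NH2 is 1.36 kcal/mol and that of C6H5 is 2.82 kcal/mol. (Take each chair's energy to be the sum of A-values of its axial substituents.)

equatorial

C1 and C2 have opposite parity, so for the trans isomer the two substituents are e,e in one chair and a,a in the other.
Chair I (amino axial, phenyl axial): E = 4.18 kcal/mol.
Chair II (amino equatorial, phenyl equatorial): E = 0.00 kcal/mol.
Chair II is the more stable (lower-energy) conformer, and in that chair the amino group is equatorial.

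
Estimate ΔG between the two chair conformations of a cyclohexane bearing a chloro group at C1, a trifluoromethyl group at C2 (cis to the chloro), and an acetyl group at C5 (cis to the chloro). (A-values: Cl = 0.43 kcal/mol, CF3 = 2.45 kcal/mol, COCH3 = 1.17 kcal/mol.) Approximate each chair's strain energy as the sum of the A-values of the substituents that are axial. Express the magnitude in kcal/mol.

Chair I (chloro axial, trifluoromethyl equatorial, acetyl axial): E = 1.60 kcal/mol.
Chair II (chloro equatorial, trifluoromethyl axial, acetyl equatorial): E = 2.45 kcal/mol.
ΔE = 2.45 − 1.60 = 0.85 kcal/mol; chair I is more stable.

0.85 kcal/mol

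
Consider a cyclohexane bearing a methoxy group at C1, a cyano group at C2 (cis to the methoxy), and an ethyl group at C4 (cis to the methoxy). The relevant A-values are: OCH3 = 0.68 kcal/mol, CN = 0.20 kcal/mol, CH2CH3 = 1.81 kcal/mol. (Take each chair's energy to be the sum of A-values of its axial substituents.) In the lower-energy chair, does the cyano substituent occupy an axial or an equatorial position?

Chair I (methoxy axial, cyano equatorial, ethyl equatorial): E = 0.68 kcal/mol.
Chair II (methoxy equatorial, cyano axial, ethyl axial): E = 2.01 kcal/mol.
Chair I is the more stable (lower-energy) conformer, and in that chair the cyano group is equatorial.

equatorial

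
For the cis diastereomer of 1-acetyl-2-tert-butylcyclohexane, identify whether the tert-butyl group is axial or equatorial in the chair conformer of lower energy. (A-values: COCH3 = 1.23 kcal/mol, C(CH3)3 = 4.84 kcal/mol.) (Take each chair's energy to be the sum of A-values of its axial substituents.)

C1 and C2 have opposite parity, so for the cis isomer the two substituents are one axial and one equatorial in each chair.
Chair I (acetyl axial, tert-butyl equatorial): E = 1.23 kcal/mol.
Chair II (acetyl equatorial, tert-butyl axial): E = 4.84 kcal/mol.
Chair I is the more stable (lower-energy) conformer, and in that chair the tert-butyl group is equatorial.

equatorial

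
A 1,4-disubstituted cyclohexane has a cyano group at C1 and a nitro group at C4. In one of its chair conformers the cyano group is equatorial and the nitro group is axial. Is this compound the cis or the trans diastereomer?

C1 and C4 have opposite parity, so their axial bonds point in opposite directions.
With opposite-parity carbons, two substituents on the same face are one axial and one equatorial; opposite faces give both axial or both equatorial.
Here the groups are equatorial/axial → same face → cis.

cis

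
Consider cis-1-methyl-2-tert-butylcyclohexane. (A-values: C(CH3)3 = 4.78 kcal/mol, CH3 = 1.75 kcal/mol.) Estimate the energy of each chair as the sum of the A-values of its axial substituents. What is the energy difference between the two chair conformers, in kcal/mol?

3.03 kcal/mol

C1 and C2 have opposite parity, so for the cis isomer the two substituents are one axial and one equatorial in each chair.
Chair I (tert-butyl axial, methyl equatorial): E = 4.78 kcal/mol.
Chair II (tert-butyl equatorial, methyl axial): E = 1.75 kcal/mol.
ΔE = 4.78 − 1.75 = 3.03 kcal/mol; chair II is more stable.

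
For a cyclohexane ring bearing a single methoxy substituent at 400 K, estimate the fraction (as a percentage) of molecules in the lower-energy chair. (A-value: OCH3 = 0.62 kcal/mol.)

68.6%

One chair has the methoxy group axial (E = 0.62 kcal/mol) and the other has it equatorial (E = 0).
ΔG = 0.62 kcal/mol between the two chairs.
K = exp(ΔG/RT) with R = 1.987×10⁻³ kcal mol⁻¹ K⁻¹ and T = 400 K gives K ≈ 2.18.
Fraction in the lower-energy chair = K/(K+1) = 68.6%.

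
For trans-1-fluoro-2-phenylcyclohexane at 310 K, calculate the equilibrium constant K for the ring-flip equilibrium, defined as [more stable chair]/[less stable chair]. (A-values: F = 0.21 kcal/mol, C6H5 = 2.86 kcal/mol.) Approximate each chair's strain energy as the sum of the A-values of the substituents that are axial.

C1 and C2 have opposite parity, so for the trans isomer the two substituents are e,e in one chair and a,a in the other.
Chair I (fluoro axial, phenyl axial): E = 3.07 kcal/mol; chair II (fluoro equatorial, phenyl equatorial): E = 0.00 kcal/mol.
ΔG = 3.07 kcal/mol between the two chairs.
K = exp(ΔG/RT) with R = 1.987×10⁻³ kcal mol⁻¹ K⁻¹ and T = 310 K gives K ≈ 146.

K ≈ 146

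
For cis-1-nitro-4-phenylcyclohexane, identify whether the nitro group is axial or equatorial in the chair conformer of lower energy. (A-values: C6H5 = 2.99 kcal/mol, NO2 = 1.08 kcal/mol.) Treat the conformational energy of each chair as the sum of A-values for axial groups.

C1 and C4 have opposite parity, so for the cis isomer the two substituents are one axial and one equatorial in each chair.
Chair I (phenyl axial, nitro equatorial): E = 2.99 kcal/mol.
Chair II (phenyl equatorial, nitro axial): E = 1.08 kcal/mol.
Chair II is the more stable (lower-energy) conformer, and in that chair the nitro group is axial.

axial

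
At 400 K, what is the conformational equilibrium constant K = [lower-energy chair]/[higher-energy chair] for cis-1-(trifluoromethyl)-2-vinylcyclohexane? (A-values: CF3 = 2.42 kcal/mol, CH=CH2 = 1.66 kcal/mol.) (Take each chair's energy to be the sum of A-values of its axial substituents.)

K ≈ 2.60

C1 and C2 have opposite parity, so for the cis isomer the two substituents are one axial and one equatorial in each chair.
Chair I (trifluoromethyl axial, vinyl equatorial): E = 2.42 kcal/mol; chair II (trifluoromethyl equatorial, vinyl axial): E = 1.66 kcal/mol.
ΔG = 0.76 kcal/mol between the two chairs.
K = exp(ΔG/RT) with R = 1.987×10⁻³ kcal mol⁻¹ K⁻¹ and T = 400 K gives K ≈ 2.6.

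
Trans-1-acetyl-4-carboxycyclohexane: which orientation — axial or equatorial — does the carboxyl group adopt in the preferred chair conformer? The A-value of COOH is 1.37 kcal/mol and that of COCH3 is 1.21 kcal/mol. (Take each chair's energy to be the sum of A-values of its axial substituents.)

equatorial

C1 and C4 have opposite parity, so for the trans isomer the two substituents are e,e in one chair and a,a in the other.
Chair I (carboxyl axial, acetyl axial): E = 2.58 kcal/mol.
Chair II (carboxyl equatorial, acetyl equatorial): E = 0.00 kcal/mol.
Chair II is the more stable (lower-energy) conformer, and in that chair the carboxyl group is equatorial.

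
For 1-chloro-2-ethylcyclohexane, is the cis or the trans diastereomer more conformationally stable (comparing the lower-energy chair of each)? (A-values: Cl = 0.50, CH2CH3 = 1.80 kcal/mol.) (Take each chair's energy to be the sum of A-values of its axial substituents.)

trans

At 1,2 positions (parity opposite): cis → (a,e or e,a); trans → (e,e or a,a).
Best chair for cis: E = 0.50 kcal/mol; best chair for trans: E = 0.00 kcal/mol.
The trans isomer is lower by 0.50 kcal/mol.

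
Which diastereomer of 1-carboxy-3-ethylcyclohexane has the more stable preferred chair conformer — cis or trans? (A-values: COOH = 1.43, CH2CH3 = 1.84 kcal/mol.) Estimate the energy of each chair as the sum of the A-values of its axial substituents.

cis

At 1,3 positions (parity same): cis → (e,e or a,a); trans → (a,e or e,a).
Best chair for cis: E = 0.00 kcal/mol; best chair for trans: E = 1.43 kcal/mol.
The cis isomer is lower by 1.43 kcal/mol.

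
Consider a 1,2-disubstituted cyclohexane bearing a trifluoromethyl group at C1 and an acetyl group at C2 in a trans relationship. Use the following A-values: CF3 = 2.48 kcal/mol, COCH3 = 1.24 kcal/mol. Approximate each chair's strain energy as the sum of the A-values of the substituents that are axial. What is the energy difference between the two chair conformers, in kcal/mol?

3.72 kcal/mol

C1 and C2 have opposite parity, so for the trans isomer the two substituents are e,e in one chair and a,a in the other.
Chair I (trifluoromethyl axial, acetyl axial): E = 3.72 kcal/mol.
Chair II (trifluoromethyl equatorial, acetyl equatorial): E = 0.00 kcal/mol.
ΔE = 3.72 − 0.00 = 3.72 kcal/mol; chair II is more stable.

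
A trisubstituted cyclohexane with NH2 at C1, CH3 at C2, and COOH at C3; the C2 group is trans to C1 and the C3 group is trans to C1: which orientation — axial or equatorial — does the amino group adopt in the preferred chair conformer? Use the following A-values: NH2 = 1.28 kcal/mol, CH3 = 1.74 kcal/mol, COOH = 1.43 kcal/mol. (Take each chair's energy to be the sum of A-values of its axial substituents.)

equatorial

Chair I (amino axial, methyl axial, carboxyl equatorial): E = 3.02 kcal/mol.
Chair II (amino equatorial, methyl equatorial, carboxyl axial): E = 1.43 kcal/mol.
Chair II is the more stable (lower-energy) conformer, and in that chair the amino group is equatorial.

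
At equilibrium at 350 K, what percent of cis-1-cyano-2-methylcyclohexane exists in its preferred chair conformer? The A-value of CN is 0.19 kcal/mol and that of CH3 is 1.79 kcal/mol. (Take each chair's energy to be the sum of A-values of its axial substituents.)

90.9%

C1 and C2 have opposite parity, so for the cis isomer the two substituents are one axial and one equatorial in each chair.
Chair I (cyano axial, methyl equatorial): E = 0.19 kcal/mol; chair II (cyano equatorial, methyl axial): E = 1.79 kcal/mol.
ΔG = 1.60 kcal/mol between the two chairs.
K = exp(ΔG/RT) with R = 1.987×10⁻³ kcal mol⁻¹ K⁻¹ and T = 350 K gives K ≈ 9.98.
Fraction in the lower-energy chair = K/(K+1) = 90.9%.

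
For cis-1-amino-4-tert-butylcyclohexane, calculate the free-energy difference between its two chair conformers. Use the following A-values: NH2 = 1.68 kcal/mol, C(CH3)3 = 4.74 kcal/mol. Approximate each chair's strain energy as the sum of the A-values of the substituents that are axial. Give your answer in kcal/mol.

C1 and C4 have opposite parity, so for the cis isomer the two substituents are one axial and one equatorial in each chair.
Chair I (amino axial, tert-butyl equatorial): E = 1.68 kcal/mol.
Chair II (amino equatorial, tert-butyl axial): E = 4.74 kcal/mol.
ΔE = 4.74 − 1.68 = 3.06 kcal/mol; chair I is more stable.

3.06 kcal/mol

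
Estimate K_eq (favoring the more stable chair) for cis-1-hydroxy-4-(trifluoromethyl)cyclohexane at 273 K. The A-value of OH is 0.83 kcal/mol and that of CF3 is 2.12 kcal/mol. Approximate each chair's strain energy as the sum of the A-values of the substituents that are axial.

K ≈ 10.8

C1 and C4 have opposite parity, so for the cis isomer the two substituents are one axial and one equatorial in each chair.
Chair I (hydroxyl axial, trifluoromethyl equatorial): E = 0.83 kcal/mol; chair II (hydroxyl equatorial, trifluoromethyl axial): E = 2.12 kcal/mol.
ΔG = 1.29 kcal/mol between the two chairs.
K = exp(ΔG/RT) with R = 1.987×10⁻³ kcal mol⁻¹ K⁻¹ and T = 273 K gives K ≈ 10.8.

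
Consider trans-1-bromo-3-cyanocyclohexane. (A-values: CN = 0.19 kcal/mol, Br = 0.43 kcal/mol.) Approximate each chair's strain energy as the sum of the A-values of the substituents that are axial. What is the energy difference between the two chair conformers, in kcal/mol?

C1 and C3 have the same parity, so for the trans isomer the two substituents are one axial and one equatorial in each chair.
Chair I (cyano axial, bromo equatorial): E = 0.19 kcal/mol.
Chair II (cyano equatorial, bromo axial): E = 0.43 kcal/mol.
ΔE = 0.43 − 0.19 = 0.24 kcal/mol; chair I is more stable.

0.24 kcal/mol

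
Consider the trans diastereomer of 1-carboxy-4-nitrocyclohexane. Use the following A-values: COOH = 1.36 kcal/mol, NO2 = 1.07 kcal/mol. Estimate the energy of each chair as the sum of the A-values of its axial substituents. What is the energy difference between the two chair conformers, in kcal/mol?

C1 and C4 have opposite parity, so for the trans isomer the two substituents are e,e in one chair and a,a in the other.
Chair I (carboxyl axial, nitro axial): E = 2.43 kcal/mol.
Chair II (carboxyl equatorial, nitro equatorial): E = 0.00 kcal/mol.
ΔE = 2.43 − 0.00 = 2.43 kcal/mol; chair II is more stable.

2.43 kcal/mol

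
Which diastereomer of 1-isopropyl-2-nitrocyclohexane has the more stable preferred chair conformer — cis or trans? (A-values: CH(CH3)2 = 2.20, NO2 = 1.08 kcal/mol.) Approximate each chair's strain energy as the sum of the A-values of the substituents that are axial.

trans

At 1,2 positions (parity opposite): cis → (a,e or e,a); trans → (e,e or a,a).
Best chair for cis: E = 1.08 kcal/mol; best chair for trans: E = 0.00 kcal/mol.
The trans isomer is lower by 1.08 kcal/mol.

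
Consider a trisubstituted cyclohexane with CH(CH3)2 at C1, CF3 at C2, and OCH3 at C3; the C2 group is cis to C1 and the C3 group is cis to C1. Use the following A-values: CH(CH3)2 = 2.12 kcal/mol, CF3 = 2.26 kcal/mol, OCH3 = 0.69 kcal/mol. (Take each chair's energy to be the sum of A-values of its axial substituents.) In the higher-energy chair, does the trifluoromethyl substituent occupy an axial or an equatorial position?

Chair I (isopropyl axial, trifluoromethyl equatorial, methoxy axial): E = 2.81 kcal/mol.
Chair II (isopropyl equatorial, trifluoromethyl axial, methoxy equatorial): E = 2.26 kcal/mol.
Chair I is the less stable (higher-energy) conformer, and in that chair the trifluoromethyl group is equatorial.

equatorial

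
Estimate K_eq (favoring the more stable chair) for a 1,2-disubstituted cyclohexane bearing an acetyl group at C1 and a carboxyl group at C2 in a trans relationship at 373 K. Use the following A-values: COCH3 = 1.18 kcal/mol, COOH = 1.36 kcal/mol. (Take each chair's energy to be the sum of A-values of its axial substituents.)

C1 and C2 have opposite parity, so for the trans isomer the two substituents are e,e in one chair and a,a in the other.
Chair I (acetyl axial, carboxyl axial): E = 2.54 kcal/mol; chair II (acetyl equatorial, carboxyl equatorial): E = 0.00 kcal/mol.
ΔG = 2.54 kcal/mol between the two chairs.
K = exp(ΔG/RT) with R = 1.987×10⁻³ kcal mol⁻¹ K⁻¹ and T = 373 K gives K ≈ 30.8.

K ≈ 30.8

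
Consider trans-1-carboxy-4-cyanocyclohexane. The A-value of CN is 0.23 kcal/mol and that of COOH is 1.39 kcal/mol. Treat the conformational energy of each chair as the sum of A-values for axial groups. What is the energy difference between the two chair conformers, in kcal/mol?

1.62 kcal/mol

C1 and C4 have opposite parity, so for the trans isomer the two substituents are e,e in one chair and a,a in the other.
Chair I (cyano axial, carboxyl axial): E = 1.62 kcal/mol.
Chair II (cyano equatorial, carboxyl equatorial): E = 0.00 kcal/mol.
ΔE = 1.62 − 0.00 = 1.62 kcal/mol; chair II is more stable.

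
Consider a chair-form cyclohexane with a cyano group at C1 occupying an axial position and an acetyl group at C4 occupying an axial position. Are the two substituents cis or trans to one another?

trans

C1 and C4 have opposite parity, so their axial bonds point in opposite directions.
With opposite-parity carbons, two substituents on the same face are one axial and one equatorial; opposite faces give both axial or both equatorial.
Here the groups are axial/axial → opposite face → trans.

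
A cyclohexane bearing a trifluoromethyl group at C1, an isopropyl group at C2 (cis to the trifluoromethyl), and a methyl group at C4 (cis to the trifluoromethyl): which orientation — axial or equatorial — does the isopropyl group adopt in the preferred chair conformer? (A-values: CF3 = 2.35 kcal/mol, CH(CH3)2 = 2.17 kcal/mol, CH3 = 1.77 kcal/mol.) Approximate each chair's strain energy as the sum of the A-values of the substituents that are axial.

equatorial

Chair I (trifluoromethyl axial, isopropyl equatorial, methyl equatorial): E = 2.35 kcal/mol.
Chair II (trifluoromethyl equatorial, isopropyl axial, methyl axial): E = 3.94 kcal/mol.
Chair I is the more stable (lower-energy) conformer, and in that chair the isopropyl group is equatorial.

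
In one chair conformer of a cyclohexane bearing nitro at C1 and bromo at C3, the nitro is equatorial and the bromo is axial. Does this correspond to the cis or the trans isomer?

trans

C1 and C3 have the same parity, so their axial bonds point in the same direction.
With same-parity carbons, two substituents on the same face are both axial or both equatorial; opposite faces give one of each.
Here the groups are equatorial/axial → opposite face → trans.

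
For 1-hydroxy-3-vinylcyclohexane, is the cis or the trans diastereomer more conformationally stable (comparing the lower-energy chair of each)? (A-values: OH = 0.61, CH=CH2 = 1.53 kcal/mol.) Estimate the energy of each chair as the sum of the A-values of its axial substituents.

At 1,3 positions (parity same): cis → (e,e or a,a); trans → (a,e or e,a).
Best chair for cis: E = 0.00 kcal/mol; best chair for trans: E = 0.61 kcal/mol.
The cis isomer is lower by 0.61 kcal/mol.

cis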